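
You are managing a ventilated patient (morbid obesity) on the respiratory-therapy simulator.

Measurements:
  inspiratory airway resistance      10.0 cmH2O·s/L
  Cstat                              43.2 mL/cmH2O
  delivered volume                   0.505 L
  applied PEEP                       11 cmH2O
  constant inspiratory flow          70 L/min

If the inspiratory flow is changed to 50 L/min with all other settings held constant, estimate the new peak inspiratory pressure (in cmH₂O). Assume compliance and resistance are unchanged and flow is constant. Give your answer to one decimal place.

Flow: 70 L/min ÷ 60 = 1.1667 L/s.
New flow: 50 L/min ÷ 60 = 0.8333 L/s.
PIP = Vt/C + R·V̇ + PEEP (constant-flow equation of motion).
Only the resistive term changes: ΔPIP = R × ΔV̇ = 10.0 × (0.8333 − 1.1667) = 10.0 × -0.3334 = -3.334 cmH2O.
Original PIP = 505/43.2 + 10.0×1.1667 + 11 = 34.357 cmH2O; new PIP = 34.357 + (-3.334) = 31.023 cmH2O.

31.0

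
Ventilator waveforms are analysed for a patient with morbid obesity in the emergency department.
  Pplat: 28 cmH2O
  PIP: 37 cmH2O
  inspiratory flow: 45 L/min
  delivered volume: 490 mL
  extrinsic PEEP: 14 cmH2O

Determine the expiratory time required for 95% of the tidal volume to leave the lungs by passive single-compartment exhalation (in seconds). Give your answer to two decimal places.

Flow: 45 L/min ÷ 60 = 0.75 L/s.
R = (PIP − Pplat)/V̇ = (37 − 28) / 0.75 = 9.0/0.75 = 12.0 cmH2O·s/L.
C = Vt/(Pplat − PEEP) = 490.0 / (28 − 14) = 490.0/14.0 = 35.0 mL/cmH2O.
τ = R × C = 12.0 × 0.035 L/cmH2O = 0.42 s.
t = −τ·ln(1 − 0.95) = −0.42·ln(0.05) = 1.258 s.

1.26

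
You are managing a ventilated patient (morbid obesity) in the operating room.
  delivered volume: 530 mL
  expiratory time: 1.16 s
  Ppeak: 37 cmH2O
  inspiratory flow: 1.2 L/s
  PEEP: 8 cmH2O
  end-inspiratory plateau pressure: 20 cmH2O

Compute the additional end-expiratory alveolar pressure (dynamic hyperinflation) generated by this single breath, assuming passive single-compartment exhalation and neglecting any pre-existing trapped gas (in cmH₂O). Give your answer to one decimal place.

1.9

R = (PIP − Pplat)/V̇ = (37 − 20) / 1.2 = 17.0/1.2 = 14.167 cmH2O·s/L.
C = Vt/(Pplat − PEEP) = 530.0 / (20 − 8) = 530.0/12.0 = 44.167 mL/cmH2O.
τ = R × C = 14.167 × 0.04417 L/cmH2O = 0.6258 s.
Fraction remaining = e^(−Te/τ) = e^(−1.16/0.6258) = 0.1567; trapped volume = 530.0 × 0.1567 = 83.051 mL.
Additional alveolar pressure from trapping ≈ V_trapped / C = 83.051 / 44.167 = 1.88 cmH2O.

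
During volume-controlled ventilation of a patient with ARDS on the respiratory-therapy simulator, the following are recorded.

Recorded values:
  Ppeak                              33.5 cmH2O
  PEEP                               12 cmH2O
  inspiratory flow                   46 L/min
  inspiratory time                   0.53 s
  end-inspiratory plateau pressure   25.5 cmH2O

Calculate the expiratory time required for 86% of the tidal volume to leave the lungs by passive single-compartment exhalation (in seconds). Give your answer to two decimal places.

Flow: 46 L/min ÷ 60 = 0.7667 L/s.
Vt = flow × Ti = 0.7667 L/s × 0.53 s × 1000 mL/L = 406.35 mL.
R = (PIP − Pplat)/V̇ = (33.5 − 25.5) / 0.7667 = 8.0/0.7667 = 10.434 cmH2O·s/L.
C = Vt/(Pplat − PEEP) = 406.35 / (25.5 − 12) = 406.35/13.5 = 30.1 mL/cmH2O.
τ = R × C = 10.434 × 0.0301 L/cmH2O = 0.3141 s.
t = −τ·ln(1 − 0.86) = −0.3141·ln(0.14) = 0.6176 s.

0.62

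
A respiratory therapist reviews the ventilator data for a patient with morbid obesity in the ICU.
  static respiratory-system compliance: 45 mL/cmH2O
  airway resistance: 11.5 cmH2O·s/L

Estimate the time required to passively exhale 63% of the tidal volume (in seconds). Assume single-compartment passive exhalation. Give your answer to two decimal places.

0.51

τ = R × C = 11.5 × 45 mL/cmH2O = 11.5 × 0.045 L/cmH2O = 0.5175 s.
Exhaled fraction f = 1 − e^(−t/τ) → t = −τ·ln(1 − f) = −0.5175·ln(0.37) = 0.5145 s.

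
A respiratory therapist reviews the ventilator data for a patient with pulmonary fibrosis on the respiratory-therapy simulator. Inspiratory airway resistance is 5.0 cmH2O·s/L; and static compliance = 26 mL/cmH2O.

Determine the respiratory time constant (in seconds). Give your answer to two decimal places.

τ = R × C = 5.0 × 26 mL/cmH2O = 5.0 × 0.026 L/cmH2O = 0.13 s.

0.13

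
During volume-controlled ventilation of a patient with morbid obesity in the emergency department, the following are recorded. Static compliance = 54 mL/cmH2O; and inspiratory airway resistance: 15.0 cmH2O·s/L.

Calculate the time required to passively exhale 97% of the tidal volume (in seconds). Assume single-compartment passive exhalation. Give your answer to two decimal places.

τ = R × C = 15.0 × 54 mL/cmH2O = 15.0 × 0.054 L/cmH2O = 0.81 s.
Exhaled fraction f = 1 − e^(−t/τ) → t = −τ·ln(1 − f) = −0.81·ln(0.03) = 2.84 s.

2.84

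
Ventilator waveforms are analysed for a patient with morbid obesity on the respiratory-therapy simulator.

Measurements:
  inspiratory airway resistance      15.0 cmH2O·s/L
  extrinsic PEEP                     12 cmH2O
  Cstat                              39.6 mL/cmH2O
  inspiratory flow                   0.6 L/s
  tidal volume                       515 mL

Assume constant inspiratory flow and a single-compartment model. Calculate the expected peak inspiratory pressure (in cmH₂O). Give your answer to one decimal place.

34.0

Equation of motion (constant flow): PIP = Vt/C + R·V̇ + PEEP.
PIP = 515/39.6 + 15.0×0.6 + 12 = 13.005 + 9.0 + 12 = 34.005 cmH2O.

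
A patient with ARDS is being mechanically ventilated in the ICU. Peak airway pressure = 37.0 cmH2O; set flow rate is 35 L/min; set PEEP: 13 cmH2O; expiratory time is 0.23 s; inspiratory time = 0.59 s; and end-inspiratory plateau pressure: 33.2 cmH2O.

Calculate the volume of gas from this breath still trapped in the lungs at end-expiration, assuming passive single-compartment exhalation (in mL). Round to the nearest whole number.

Flow: 35 L/min ÷ 60 = 0.5833 L/s.
Vt = flow × Ti = 0.5833 L/s × 0.59 s × 1000 mL/L = 344.15 mL.
R = (PIP − Pplat)/V̇ = (37.0 − 33.2) / 0.5833 = 3.8/0.5833 = 6.515 cmH2O·s/L.
C = Vt/(Pplat − PEEP) = 344.15 / (33.2 − 13) = 344.15/20.2 = 17.037 mL/cmH2O.
τ = R × C = 6.515 × 0.01704 L/cmH2O = 0.111 s.
Fraction remaining = e^(−Te/τ) = e^(−0.23/0.111) = 0.1259.
Trapped volume = 344.15 × 0.1259 = 43.328 mL.

43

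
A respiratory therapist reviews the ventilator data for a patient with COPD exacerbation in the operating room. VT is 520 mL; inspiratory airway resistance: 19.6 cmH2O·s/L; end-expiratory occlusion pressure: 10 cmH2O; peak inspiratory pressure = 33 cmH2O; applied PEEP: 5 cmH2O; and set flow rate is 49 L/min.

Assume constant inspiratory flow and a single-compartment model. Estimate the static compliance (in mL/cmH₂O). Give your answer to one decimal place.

74.4

Flow: 49 L/min ÷ 60 = 0.8167 L/s.
Total PEEP = 10 cmH2O (set 5 + intrinsic 5); this is the baseline alveolar pressure.
Equation of motion (constant flow): PIP = Vt/C + R·V̇ + PEEP.
Vt/C = PIP − R·V̇ − PEEP = 33 − 19.6×0.8167 − 10 = 33 − 16.007 − 10 = 6.993 cmH2O.
C = Vt / 6.993 = 520 / 6.993 = 74.36 mL/cmH2O.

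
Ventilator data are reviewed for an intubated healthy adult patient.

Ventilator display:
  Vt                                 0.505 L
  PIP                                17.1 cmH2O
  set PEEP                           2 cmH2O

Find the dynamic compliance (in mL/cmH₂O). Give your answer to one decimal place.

Dynamic compliance = Vt / (PIP − PEEP) = 505 / (17.1 − 2) = 505 / 15.1 = 33.444 mL/cmH2O.

33.4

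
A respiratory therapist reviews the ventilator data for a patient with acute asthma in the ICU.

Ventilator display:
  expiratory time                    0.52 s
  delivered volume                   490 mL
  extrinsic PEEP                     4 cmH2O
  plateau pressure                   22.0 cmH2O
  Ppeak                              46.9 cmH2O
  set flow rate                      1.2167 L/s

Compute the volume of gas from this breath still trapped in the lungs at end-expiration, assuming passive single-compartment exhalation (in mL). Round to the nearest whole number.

R = (PIP − Pplat)/V̇ = (46.9 − 22.0) / 1.2167 = 24.9/1.2167 = 20.465 cmH2O·s/L.
C = Vt/(Pplat − PEEP) = 490.0 / (22.0 − 4) = 490.0/18.0 = 27.222 mL/cmH2O.
τ = R × C = 20.465 × 0.02722 L/cmH2O = 0.5571 s.
Fraction remaining = e^(−Te/τ) = e^(−0.52/0.5571) = 0.3932.
Trapped volume = 490.0 × 0.3932 = 192.67 mL.

193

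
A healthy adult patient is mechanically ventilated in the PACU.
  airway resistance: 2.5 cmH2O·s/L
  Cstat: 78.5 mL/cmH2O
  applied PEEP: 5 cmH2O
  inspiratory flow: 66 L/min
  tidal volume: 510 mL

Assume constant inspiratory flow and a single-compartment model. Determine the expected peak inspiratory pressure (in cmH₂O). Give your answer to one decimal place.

14.2

Flow: 66 L/min ÷ 60 = 1.1 L/s.
Equation of motion (constant flow): PIP = Vt/C + R·V̇ + PEEP.
PIP = 510/78.5 + 2.5×1.1 + 5 = 6.497 + 2.75 + 5 = 14.247 cmH2O.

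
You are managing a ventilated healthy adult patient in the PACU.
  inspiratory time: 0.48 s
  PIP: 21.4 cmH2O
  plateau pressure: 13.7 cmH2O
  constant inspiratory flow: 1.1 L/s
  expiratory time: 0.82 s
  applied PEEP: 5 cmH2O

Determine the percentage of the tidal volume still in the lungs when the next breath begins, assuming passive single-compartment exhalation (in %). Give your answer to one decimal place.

14.5

Vt = flow × Ti = 1.1 L/s × 0.48 s × 1000 mL/L = 528.0 mL.
R = (PIP − Pplat)/V̇ = (21.4 − 13.7) / 1.1 = 7.7/1.1 = 7.0 cmH2O·s/L.
C = Vt/(Pplat − PEEP) = 528.0 / (13.7 − 5) = 528.0/8.7 = 60.69 mL/cmH2O.
τ = R × C = 7.0 × 0.06069 L/cmH2O = 0.4248 s.
Fraction remaining at end-expiration = e^(−Te/τ) = e^(−0.82/0.4248) = 0.1451 → 14.51%.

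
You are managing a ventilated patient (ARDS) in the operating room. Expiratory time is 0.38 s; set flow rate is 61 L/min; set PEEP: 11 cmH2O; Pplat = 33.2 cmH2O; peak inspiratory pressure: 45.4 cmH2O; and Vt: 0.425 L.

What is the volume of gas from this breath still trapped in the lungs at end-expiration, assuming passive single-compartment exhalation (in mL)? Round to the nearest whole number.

Flow: 61 L/min ÷ 60 = 1.0167 L/s.
R = (PIP − Pplat)/V̇ = (45.4 − 33.2) / 1.0167 = 12.2/1.0167 = 12.0 cmH2O·s/L.
C = Vt/(Pplat − PEEP) = 425.0 / (33.2 − 11) = 425.0/22.2 = 19.144 mL/cmH2O.
τ = R × C = 12.0 × 0.01914 L/cmH2O = 0.2297 s.
Fraction remaining = e^(−Te/τ) = e^(−0.38/0.2297) = 0.1912.
Trapped volume = 425.0 × 0.1912 = 81.26 mL.

81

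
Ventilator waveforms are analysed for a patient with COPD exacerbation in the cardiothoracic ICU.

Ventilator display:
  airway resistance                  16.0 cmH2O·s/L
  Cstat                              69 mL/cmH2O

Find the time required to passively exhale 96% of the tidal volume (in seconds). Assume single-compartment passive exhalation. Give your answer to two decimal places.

τ = R × C = 16.0 × 69 mL/cmH2O = 16.0 × 0.069 L/cmH2O = 1.104 s.
Exhaled fraction f = 1 − e^(−t/τ) → t = −τ·ln(1 − f) = −1.104·ln(0.04) = 3.554 s.

3.55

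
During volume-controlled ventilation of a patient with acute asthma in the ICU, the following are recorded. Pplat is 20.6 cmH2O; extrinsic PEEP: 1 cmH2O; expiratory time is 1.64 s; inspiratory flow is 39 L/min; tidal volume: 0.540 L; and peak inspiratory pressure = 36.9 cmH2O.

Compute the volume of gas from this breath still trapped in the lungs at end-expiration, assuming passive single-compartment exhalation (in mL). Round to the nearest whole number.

50

Flow: 39 L/min ÷ 60 = 0.65 L/s.
R = (PIP − Pplat)/V̇ = (36.9 − 20.6) / 0.65 = 16.3/0.65 = 25.077 cmH2O·s/L.
C = Vt/(Pplat − PEEP) = 540.0 / (20.6 − 1) = 540.0/19.6 = 27.551 mL/cmH2O.
τ = R × C = 25.077 × 0.02755 L/cmH2O = 0.6909 s.
Fraction remaining = e^(−Te/τ) = e^(−1.64/0.6909) = 0.09313.
Trapped volume = 540.0 × 0.09313 = 50.29 mL.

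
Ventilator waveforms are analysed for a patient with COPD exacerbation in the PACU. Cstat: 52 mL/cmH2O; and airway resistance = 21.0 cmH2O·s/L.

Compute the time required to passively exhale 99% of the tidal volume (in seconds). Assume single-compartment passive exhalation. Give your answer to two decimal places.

5.03

τ = R × C = 21.0 × 52 mL/cmH2O = 21.0 × 0.052 L/cmH2O = 1.092 s.
Exhaled fraction f = 1 − e^(−t/τ) → t = −τ·ln(1 − f) = −1.092·ln(0.01) = 5.029 s.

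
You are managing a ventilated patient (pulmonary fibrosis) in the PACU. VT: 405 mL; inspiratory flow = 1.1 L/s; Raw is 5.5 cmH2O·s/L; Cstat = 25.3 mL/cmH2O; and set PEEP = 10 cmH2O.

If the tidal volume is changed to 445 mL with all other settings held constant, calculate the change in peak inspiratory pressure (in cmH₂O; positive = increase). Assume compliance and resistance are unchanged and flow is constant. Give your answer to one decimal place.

PIP = Vt/C + R·V̇ + PEEP (constant-flow equation of motion).
Only the elastic term changes: ΔPIP = ΔVt / C = (445 − 405) / 25.3 = 1.581 cmH2O.

1.6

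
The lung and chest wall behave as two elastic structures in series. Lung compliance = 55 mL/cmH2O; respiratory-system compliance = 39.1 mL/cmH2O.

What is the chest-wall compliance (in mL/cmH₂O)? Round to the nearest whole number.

135

1/Ccw = 1/Crs − 1/CL.
1/Ccw = 1/39.1 − 1/55 = 0.007394.
Ccw = 135.24 mL/cmH2O.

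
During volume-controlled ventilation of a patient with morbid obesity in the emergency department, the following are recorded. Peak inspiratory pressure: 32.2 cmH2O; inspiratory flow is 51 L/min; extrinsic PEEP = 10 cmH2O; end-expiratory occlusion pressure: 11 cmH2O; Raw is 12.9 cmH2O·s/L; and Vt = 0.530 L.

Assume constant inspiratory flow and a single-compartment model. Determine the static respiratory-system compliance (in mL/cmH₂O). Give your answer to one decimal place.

Flow: 51 L/min ÷ 60 = 0.85 L/s.
Total PEEP = 11 cmH2O (set 10 + intrinsic 1); this is the baseline alveolar pressure.
Equation of motion (constant flow): PIP = Vt/C + R·V̇ + PEEP.
Vt/C = PIP − R·V̇ − PEEP = 32.2 − 12.9×0.85 − 11 = 32.2 − 10.965 − 11 = 10.235 cmH2O.
C = Vt / 10.235 = 530 / 10.235 = 51.783 mL/cmH2O.

51.8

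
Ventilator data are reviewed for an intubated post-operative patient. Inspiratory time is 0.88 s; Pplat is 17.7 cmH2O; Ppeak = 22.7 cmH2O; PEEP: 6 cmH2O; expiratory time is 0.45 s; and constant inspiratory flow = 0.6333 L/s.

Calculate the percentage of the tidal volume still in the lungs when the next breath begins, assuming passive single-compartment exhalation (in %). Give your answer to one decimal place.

Vt = flow × Ti = 0.6333 L/s × 0.88 s × 1000 mL/L = 557.3 mL.
R = (PIP − Pplat)/V̇ = (22.7 − 17.7) / 0.6333 = 5.0/0.6333 = 7.895 cmH2O·s/L.
C = Vt/(Pplat − PEEP) = 557.3 / (17.7 − 6) = 557.3/11.7 = 47.632 mL/cmH2O.
τ = R × C = 7.895 × 0.04763 L/cmH2O = 0.376 s.
Fraction remaining at end-expiration = e^(−Te/τ) = e^(−0.45/0.376) = 0.3022 → 30.22%.

30.2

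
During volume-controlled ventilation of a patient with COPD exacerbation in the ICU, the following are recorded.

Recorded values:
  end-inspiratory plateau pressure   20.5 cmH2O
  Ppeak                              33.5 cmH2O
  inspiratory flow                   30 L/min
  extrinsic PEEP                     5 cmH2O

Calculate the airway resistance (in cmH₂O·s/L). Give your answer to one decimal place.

26.0

Flow: 30 L/min ÷ 60 = 0.5 L/s.
Raw = (PIP − Pplat) / flow = (33.5 − 20.5) / 0.5 = 13.0 / 0.5 = 26.0 cmH2O·s/L.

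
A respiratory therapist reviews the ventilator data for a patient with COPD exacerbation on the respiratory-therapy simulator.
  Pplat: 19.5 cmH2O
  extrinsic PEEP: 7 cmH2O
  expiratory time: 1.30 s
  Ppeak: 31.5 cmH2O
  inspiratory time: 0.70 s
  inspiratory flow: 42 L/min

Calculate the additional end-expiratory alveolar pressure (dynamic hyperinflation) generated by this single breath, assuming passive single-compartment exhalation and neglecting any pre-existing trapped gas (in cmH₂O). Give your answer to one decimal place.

1.8

Flow: 42 L/min ÷ 60 = 0.7 L/s.
Vt = flow × Ti = 0.7 L/s × 0.70 s × 1000 mL/L = 490.0 mL.
R = (PIP − Pplat)/V̇ = (31.5 − 19.5) / 0.7 = 12.0/0.7 = 17.143 cmH2O·s/L.
C = Vt/(Pplat − PEEP) = 490.0 / (19.5 − 7) = 490.0/12.5 = 39.2 mL/cmH2O.
τ = R × C = 17.143 × 0.0392 L/cmH2O = 0.672 s.
Fraction remaining = e^(−Te/τ) = e^(−1.30/0.672) = 0.1445; trapped volume = 490.0 × 0.1445 = 70.805 mL.
Additional alveolar pressure from trapping ≈ V_trapped / C = 70.805 / 39.2 = 1.806 cmH2O.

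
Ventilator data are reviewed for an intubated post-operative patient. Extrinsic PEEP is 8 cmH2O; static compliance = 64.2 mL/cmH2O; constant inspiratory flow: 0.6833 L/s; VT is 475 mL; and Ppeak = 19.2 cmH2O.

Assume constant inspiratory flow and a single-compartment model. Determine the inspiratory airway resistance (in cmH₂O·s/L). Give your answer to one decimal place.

5.6

Equation of motion (constant flow): PIP = Vt/C + R·V̇ + PEEP.
R·V̇ = PIP − Vt/C − PEEP = 19.2 − 475/64.2 − 8 = 19.2 − 7.399 − 8 = 3.801 cmH2O.
R = 3.801 / 0.6833 = 5.563 cmH2O·s/L.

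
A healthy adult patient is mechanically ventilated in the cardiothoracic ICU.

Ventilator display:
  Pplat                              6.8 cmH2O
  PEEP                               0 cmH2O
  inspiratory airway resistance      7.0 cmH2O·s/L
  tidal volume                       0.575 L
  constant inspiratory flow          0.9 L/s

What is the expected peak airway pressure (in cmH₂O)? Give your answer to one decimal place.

PIP = Pplat + Raw × flow = 6.8 + 7.0 × 0.9 = 6.8 + 6.3 = 13.1 cmH2O.

13.1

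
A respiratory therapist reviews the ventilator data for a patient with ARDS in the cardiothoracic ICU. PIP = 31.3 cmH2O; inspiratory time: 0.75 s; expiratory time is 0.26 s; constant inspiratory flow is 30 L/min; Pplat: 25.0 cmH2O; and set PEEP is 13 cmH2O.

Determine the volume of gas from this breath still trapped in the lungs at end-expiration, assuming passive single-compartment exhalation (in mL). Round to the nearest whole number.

194

Flow: 30 L/min ÷ 60 = 0.5 L/s.
Vt = flow × Ti = 0.5 L/s × 0.75 s × 1000 mL/L = 375.0 mL.
R = (PIP − Pplat)/V̇ = (31.3 − 25.0) / 0.5 = 6.3/0.5 = 12.6 cmH2O·s/L.
C = Vt/(Pplat − PEEP) = 375.0 / (25.0 − 13) = 375.0/12.0 = 31.25 mL/cmH2O.
τ = R × C = 12.6 × 0.03125 L/cmH2O = 0.3938 s.
Fraction remaining = e^(−Te/τ) = e^(−0.26/0.3938) = 0.5167.
Trapped volume = 375.0 × 0.5167 = 193.76 mL.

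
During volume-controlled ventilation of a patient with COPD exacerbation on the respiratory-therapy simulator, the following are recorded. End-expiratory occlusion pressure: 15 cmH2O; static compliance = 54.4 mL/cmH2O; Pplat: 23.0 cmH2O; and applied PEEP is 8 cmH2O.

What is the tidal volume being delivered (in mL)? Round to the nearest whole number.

435

End-expiratory occlusion gives total PEEP = 15 cmH2O (intrinsic PEEP = 15 − 8 = 7). Use total PEEP for the elastic gradient.
Vt = Cstat × (Pplat − PEEPtotal) = 54.4 × (23.0 − 15) = 54.4 × 8.0 = 435.2 mL.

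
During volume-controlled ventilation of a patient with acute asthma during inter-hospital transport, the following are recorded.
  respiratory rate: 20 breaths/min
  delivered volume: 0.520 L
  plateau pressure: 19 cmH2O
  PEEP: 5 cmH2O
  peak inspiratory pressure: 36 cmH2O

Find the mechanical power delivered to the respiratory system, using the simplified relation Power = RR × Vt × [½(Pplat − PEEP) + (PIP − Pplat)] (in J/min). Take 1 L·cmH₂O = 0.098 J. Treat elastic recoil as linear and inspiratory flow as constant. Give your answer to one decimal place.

24.5

Per-breath work = Vt × [½(Pplat−PEEP) + (PIP−Pplat)] = 0.520 × [0.5×14.0 + 17.0] = 0.520 × 24.0 = 12.48 L·cmH2O.
Power = 20 × 12.48 = 249.6 L·cmH2O/min.
× 0.098 J/(L·cmH2O) → 24.461 J/min.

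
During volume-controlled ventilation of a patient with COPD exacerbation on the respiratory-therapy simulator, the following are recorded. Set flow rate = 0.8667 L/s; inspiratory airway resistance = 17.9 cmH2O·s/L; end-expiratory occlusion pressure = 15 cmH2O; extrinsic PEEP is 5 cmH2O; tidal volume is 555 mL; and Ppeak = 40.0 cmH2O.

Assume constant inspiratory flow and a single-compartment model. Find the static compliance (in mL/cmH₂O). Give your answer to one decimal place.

Total PEEP = 15 cmH2O (set 5 + intrinsic 10); this is the baseline alveolar pressure.
Equation of motion (constant flow): PIP = Vt/C + R·V̇ + PEEP.
Vt/C = PIP − R·V̇ − PEEP = 40.0 − 17.9×0.8667 − 15 = 40.0 − 15.514 − 15 = 9.486 cmH2O.
C = Vt / 9.486 = 555 / 9.486 = 58.507 mL/cmH2O.

58.5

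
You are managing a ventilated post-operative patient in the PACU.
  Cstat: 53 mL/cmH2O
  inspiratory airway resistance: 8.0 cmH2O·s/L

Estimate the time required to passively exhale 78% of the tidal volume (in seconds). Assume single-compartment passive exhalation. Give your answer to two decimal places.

0.64

τ = R × C = 8.0 × 53 mL/cmH2O = 8.0 × 0.053 L/cmH2O = 0.424 s.
Exhaled fraction f = 1 − e^(−t/τ) → t = −τ·ln(1 − f) = −0.424·ln(0.22) = 0.642 s.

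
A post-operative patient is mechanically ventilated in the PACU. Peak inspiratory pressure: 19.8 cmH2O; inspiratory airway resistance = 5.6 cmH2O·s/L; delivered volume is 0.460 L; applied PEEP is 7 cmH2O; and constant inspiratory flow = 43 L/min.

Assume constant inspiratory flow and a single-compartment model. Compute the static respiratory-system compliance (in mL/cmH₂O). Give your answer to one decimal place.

Flow: 43 L/min ÷ 60 = 0.7167 L/s.
Equation of motion (constant flow): PIP = Vt/C + R·V̇ + PEEP.
Vt/C = PIP − R·V̇ − PEEP = 19.8 − 5.6×0.7167 − 7 = 19.8 − 4.014 − 7 = 8.786 cmH2O.
C = Vt / 8.786 = 460 / 8.786 = 52.356 mL/cmH2O.

52.4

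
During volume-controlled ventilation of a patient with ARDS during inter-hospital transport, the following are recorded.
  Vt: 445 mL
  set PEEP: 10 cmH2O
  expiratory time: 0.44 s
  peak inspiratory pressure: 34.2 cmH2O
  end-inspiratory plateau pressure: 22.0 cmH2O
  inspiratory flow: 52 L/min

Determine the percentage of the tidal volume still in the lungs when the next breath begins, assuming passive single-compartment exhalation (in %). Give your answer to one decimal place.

Flow: 52 L/min ÷ 60 = 0.8667 L/s.
R = (PIP − Pplat)/V̇ = (34.2 − 22.0) / 0.8667 = 12.2/0.8667 = 14.076 cmH2O·s/L.
C = Vt/(Pplat − PEEP) = 445.0 / (22.0 − 10) = 445.0/12.0 = 37.083 mL/cmH2O.
τ = R × C = 14.076 × 0.03708 L/cmH2O = 0.5219 s.
Fraction remaining at end-expiration = e^(−Te/τ) = e^(−0.44/0.5219) = 0.4304 → 43.04%.

43.0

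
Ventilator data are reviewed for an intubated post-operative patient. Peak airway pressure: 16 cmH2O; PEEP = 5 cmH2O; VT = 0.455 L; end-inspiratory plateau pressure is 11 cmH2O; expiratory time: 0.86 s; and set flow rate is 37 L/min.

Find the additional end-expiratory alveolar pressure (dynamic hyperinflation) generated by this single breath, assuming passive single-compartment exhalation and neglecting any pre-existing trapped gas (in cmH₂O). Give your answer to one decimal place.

Flow: 37 L/min ÷ 60 = 0.6167 L/s.
R = (PIP − Pplat)/V̇ = (16 − 11) / 0.6167 = 5.0/0.6167 = 8.108 cmH2O·s/L.
C = Vt/(Pplat − PEEP) = 455.0 / (11 − 5) = 455.0/6.0 = 75.833 mL/cmH2O.
τ = R × C = 8.108 × 0.07583 L/cmH2O = 0.6148 s.
Fraction remaining = e^(−Te/τ) = e^(−0.86/0.6148) = 0.2469; trapped volume = 455.0 × 0.2469 = 112.34 mL.
Additional alveolar pressure from trapping ≈ V_trapped / C = 112.34 / 75.833 = 1.481 cmH2O.

1.5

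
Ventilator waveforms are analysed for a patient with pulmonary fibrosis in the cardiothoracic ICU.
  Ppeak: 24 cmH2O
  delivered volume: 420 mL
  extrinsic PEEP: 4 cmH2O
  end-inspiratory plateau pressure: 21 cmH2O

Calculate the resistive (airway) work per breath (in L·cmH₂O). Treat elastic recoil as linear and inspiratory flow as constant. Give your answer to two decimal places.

1.26

With constant inspiratory flow the resistive pressure is constant at PIP − Pplat = 24 − 21 = 3.0 cmH2O, so resistive work = 3.0 × 0.420 = 1.26 L·cmH2O.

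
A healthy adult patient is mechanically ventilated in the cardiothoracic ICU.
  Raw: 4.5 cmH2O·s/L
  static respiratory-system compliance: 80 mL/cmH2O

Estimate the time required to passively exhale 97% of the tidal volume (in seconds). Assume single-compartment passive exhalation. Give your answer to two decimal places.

τ = R × C = 4.5 × 80 mL/cmH2O = 4.5 × 0.080 L/cmH2O = 0.36 s.
Exhaled fraction f = 1 − e^(−t/τ) → t = −τ·ln(1 − f) = −0.36·ln(0.03) = 1.262 s.

1.26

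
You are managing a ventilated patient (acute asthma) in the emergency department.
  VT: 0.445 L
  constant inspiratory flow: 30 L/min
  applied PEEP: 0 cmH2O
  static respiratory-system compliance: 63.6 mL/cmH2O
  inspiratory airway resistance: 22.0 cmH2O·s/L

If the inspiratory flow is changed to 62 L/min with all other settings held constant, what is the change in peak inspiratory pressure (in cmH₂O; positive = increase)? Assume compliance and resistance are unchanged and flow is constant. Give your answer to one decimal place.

Flow: 30 L/min ÷ 60 = 0.5 L/s.
New flow: 62 L/min ÷ 60 = 1.0333 L/s.
PIP = Vt/C + R·V̇ + PEEP (constant-flow equation of motion).
Only the resistive term changes: ΔPIP = R × ΔV̇ = 22.0 × (1.0333 − 0.5) = 22.0 × 0.5333 = 11.733 cmH2O.

11.7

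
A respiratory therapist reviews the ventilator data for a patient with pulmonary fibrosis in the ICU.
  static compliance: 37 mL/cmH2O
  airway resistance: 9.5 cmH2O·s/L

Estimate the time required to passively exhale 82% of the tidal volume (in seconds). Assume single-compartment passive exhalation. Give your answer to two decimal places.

0.60

τ = R × C = 9.5 × 37 mL/cmH2O = 9.5 × 0.037 L/cmH2O = 0.3515 s.
Exhaled fraction f = 1 − e^(−t/τ) → t = −τ·ln(1 − f) = −0.3515·ln(0.18) = 0.6028 s.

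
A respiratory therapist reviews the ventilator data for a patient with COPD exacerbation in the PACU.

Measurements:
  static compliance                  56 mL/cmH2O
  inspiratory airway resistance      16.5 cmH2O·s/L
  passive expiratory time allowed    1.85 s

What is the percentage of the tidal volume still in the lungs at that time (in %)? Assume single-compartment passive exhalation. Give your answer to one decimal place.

13.5

τ = R × C = 16.5 × 56 mL/cmH2O = 16.5 × 0.056 L/cmH2O = 0.924 s.
Passive exhalation: V(t)/V₀ = e^(−t/τ) = e^(−1.85/0.924) = 0.135.
Fraction remaining = 0.135 → 13.5%.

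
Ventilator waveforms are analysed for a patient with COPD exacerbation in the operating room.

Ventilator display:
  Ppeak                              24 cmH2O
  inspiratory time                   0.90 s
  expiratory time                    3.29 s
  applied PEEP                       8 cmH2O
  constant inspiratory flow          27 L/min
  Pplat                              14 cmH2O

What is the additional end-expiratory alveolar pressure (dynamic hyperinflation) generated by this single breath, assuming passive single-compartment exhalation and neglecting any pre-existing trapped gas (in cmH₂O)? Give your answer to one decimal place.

0.7

Flow: 27 L/min ÷ 60 = 0.45 L/s.
Vt = flow × Ti = 0.45 L/s × 0.90 s × 1000 mL/L = 405.0 mL.
R = (PIP − Pplat)/V̇ = (24 − 14) / 0.45 = 10.0/0.45 = 22.222 cmH2O·s/L.
C = Vt/(Pplat − PEEP) = 405.0 / (14 − 8) = 405.0/6.0 = 67.5 mL/cmH2O.
τ = R × C = 22.222 × 0.0675 L/cmH2O = 1.5 s.
Fraction remaining = e^(−Te/τ) = e^(−3.29/1.5) = 0.1115; trapped volume = 405.0 × 0.1115 = 45.158 mL.
Additional alveolar pressure from trapping ≈ V_trapped / C = 45.158 / 67.5 = 0.669 cmH2O.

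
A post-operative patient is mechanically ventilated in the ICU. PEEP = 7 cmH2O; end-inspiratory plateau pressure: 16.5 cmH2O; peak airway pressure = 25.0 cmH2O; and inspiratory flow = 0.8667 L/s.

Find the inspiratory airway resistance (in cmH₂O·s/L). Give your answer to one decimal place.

9.8

Raw = (PIP − Pplat) / flow = (25.0 − 16.5) / 0.8667 = 8.5 / 0.8667 = 9.807 cmH2O·s/L.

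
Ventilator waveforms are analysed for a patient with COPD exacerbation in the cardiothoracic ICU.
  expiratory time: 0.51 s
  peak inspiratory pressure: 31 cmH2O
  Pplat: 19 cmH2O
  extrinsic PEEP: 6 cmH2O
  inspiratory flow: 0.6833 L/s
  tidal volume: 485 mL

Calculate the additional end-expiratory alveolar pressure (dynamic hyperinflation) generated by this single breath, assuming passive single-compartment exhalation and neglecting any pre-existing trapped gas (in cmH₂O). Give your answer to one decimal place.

R = (PIP − Pplat)/V̇ = (31 − 19) / 0.6833 = 12.0/0.6833 = 17.562 cmH2O·s/L.
C = Vt/(Pplat − PEEP) = 485.0 / (19 − 6) = 485.0/13.0 = 37.308 mL/cmH2O.
τ = R × C = 17.562 × 0.03731 L/cmH2O = 0.6552 s.
Fraction remaining = e^(−Te/τ) = e^(−0.51/0.6552) = 0.4591; trapped volume = 485.0 × 0.4591 = 222.66 mL.
Additional alveolar pressure from trapping ≈ V_trapped / C = 222.66 / 37.308 = 5.968 cmH2O.

6.0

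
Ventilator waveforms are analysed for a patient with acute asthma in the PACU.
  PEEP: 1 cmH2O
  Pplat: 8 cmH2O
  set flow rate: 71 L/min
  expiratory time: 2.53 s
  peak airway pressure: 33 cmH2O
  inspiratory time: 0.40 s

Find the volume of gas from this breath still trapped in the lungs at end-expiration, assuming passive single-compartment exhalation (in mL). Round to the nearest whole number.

Flow: 71 L/min ÷ 60 = 1.1833 L/s.
Vt = flow × Ti = 1.1833 L/s × 0.40 s × 1000 mL/L = 473.32 mL.
R = (PIP − Pplat)/V̇ = (33 − 8) / 1.1833 = 25.0/1.1833 = 21.127 cmH2O·s/L.
C = Vt/(Pplat − PEEP) = 473.32 / (8 − 1) = 473.32/7.0 = 67.617 mL/cmH2O.
τ = R × C = 21.127 × 0.06762 L/cmH2O = 1.429 s.
Fraction remaining = e^(−Te/τ) = e^(−2.53/1.429) = 0.1703.
Trapped volume = 473.32 × 0.1703 = 80.606 mL.

81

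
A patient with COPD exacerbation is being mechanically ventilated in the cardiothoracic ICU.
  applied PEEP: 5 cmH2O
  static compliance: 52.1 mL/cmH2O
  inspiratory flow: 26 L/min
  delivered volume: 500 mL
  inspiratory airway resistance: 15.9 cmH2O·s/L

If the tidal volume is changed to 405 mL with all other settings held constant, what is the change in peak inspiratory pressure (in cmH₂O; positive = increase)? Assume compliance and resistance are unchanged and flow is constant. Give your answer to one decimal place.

-1.8

PIP = Vt/C + R·V̇ + PEEP (constant-flow equation of motion).
Only the elastic term changes: ΔPIP = ΔVt / C = (405 − 500) / 52.1 = -1.823 cmH2O.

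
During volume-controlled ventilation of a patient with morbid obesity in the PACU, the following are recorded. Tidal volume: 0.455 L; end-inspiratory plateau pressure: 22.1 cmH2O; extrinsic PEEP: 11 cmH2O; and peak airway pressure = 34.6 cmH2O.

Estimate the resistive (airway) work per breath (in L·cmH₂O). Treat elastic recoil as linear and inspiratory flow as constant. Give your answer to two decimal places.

5.69

With constant inspiratory flow the resistive pressure is constant at PIP − Pplat = 34.6 − 22.1 = 12.5 cmH2O, so resistive work = 12.5 × 0.455 = 5.688 L·cmH2O.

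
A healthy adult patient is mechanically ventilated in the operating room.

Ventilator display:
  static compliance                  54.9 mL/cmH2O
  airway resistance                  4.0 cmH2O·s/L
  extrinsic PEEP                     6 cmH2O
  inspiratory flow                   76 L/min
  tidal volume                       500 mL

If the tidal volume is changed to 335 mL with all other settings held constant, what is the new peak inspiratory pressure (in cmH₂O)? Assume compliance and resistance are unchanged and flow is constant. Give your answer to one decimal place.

17.2

Flow: 76 L/min ÷ 60 = 1.2667 L/s.
PIP = Vt/C + R·V̇ + PEEP (constant-flow equation of motion).
Only the elastic term changes: ΔPIP = ΔVt / C = (335 − 500) / 54.9 = -3.005 cmH2O.
Original PIP = 500/54.9 + 4.0×1.2667 + 6 = 20.174 cmH2O; new PIP = 20.174 + (-3.005) = 17.169 cmH2O.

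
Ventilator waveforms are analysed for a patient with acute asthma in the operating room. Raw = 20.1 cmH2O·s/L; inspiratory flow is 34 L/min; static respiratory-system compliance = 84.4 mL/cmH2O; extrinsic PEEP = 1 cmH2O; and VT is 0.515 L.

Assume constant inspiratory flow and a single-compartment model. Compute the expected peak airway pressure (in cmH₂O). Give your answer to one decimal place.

18.5

Flow: 34 L/min ÷ 60 = 0.5667 L/s.
Equation of motion (constant flow): PIP = Vt/C + R·V̇ + PEEP.
PIP = 515/84.4 + 20.1×0.5667 + 1 = 6.102 + 11.391 + 1 = 18.493 cmH2O.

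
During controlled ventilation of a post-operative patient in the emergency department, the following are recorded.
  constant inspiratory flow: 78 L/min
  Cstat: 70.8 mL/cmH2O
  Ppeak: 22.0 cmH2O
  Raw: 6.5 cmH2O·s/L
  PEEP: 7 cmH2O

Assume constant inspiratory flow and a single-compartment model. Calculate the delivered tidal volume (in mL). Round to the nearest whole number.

Flow: 78 L/min ÷ 60 = 1.3 L/s.
Equation of motion (constant flow): PIP = Vt/C + R·V̇ + PEEP.
Vt/C = PIP − R·V̇ − PEEP = 22.0 − 8.45 − 7 = 6.55 cmH2O.
Vt = C × 6.55 = 70.8 × 6.55 = 463.74 mL.

464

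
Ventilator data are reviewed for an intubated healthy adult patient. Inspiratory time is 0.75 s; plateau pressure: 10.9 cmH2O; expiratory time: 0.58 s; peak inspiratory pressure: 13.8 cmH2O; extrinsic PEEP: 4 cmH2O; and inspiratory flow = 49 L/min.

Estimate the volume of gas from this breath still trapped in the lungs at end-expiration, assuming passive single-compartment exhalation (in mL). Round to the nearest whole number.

Flow: 49 L/min ÷ 60 = 0.8167 L/s.
Vt = flow × Ti = 0.8167 L/s × 0.75 s × 1000 mL/L = 612.53 mL.
R = (PIP − Pplat)/V̇ = (13.8 − 10.9) / 0.8167 = 2.9/0.8167 = 3.551 cmH2O·s/L.
C = Vt/(Pplat − PEEP) = 612.53 / (10.9 − 4) = 612.53/6.9 = 88.772 mL/cmH2O.
τ = R × C = 3.551 × 0.08877 L/cmH2O = 0.3152 s.
Fraction remaining = e^(−Te/τ) = e^(−0.58/0.3152) = 0.1588.
Trapped volume = 612.53 × 0.1588 = 97.27 mL.

97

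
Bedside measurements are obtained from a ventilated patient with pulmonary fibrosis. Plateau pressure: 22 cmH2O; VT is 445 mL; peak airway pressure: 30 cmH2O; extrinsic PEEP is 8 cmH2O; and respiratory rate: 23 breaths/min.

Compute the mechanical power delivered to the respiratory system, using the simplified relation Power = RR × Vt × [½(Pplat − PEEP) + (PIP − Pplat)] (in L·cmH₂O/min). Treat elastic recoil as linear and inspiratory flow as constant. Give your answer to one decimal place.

153.5

Per-breath work = Vt × [½(Pplat−PEEP) + (PIP−Pplat)] = 0.445 × [0.5×14.0 + 8.0] = 0.445 × 15.0 = 6.675 L·cmH2O.
Power = 23 × 6.675 = 153.53 L·cmH2O/min.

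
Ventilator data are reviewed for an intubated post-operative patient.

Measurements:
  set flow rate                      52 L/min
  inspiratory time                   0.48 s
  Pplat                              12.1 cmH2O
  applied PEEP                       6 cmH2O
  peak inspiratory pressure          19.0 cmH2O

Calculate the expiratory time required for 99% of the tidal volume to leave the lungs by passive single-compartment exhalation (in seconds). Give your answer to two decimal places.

Flow: 52 L/min ÷ 60 = 0.8667 L/s.
Vt = flow × Ti = 0.8667 L/s × 0.48 s × 1000 mL/L = 416.02 mL.
R = (PIP − Pplat)/V̇ = (19.0 − 12.1) / 0.8667 = 6.9/0.8667 = 7.961 cmH2O·s/L.
C = Vt/(Pplat − PEEP) = 416.02 / (12.1 − 6) = 416.02/6.1 = 68.2 mL/cmH2O.
τ = R × C = 7.961 × 0.0682 L/cmH2O = 0.5429 s.
t = −τ·ln(1 − 0.99) = −0.5429·ln(0.01) = 2.5 s.

2.50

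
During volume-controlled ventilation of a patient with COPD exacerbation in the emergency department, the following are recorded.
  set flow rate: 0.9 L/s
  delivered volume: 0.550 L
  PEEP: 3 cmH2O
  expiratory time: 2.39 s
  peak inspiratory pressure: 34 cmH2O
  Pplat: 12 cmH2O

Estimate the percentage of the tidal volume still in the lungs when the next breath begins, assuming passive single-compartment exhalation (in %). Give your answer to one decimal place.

20.2

R = (PIP − Pplat)/V̇ = (34 − 12) / 0.9 = 22.0/0.9 = 24.444 cmH2O·s/L.
C = Vt/(Pplat − PEEP) = 550.0 / (12 − 3) = 550.0/9.0 = 61.111 mL/cmH2O.
τ = R × C = 24.444 × 0.06111 L/cmH2O = 1.494 s.
Fraction remaining at end-expiration = e^(−Te/τ) = e^(−2.39/1.494) = 0.202 → 20.2%.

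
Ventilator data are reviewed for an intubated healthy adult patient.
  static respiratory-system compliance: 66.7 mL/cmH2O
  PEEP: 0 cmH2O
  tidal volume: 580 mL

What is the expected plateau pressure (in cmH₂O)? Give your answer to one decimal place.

8.7

Pplat = PEEP + Vt / Cstat = 0 + 580 / 66.7 = 0 + 8.696 = 8.696 cmH2O.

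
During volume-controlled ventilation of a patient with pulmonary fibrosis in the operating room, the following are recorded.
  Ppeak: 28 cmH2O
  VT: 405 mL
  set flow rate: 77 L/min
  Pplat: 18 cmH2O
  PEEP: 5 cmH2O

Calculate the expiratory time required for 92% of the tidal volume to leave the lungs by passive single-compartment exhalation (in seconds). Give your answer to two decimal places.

Flow: 77 L/min ÷ 60 = 1.2833 L/s.
R = (PIP − Pplat)/V̇ = (28 − 18) / 1.2833 = 10.0/1.2833 = 7.792 cmH2O·s/L.
C = Vt/(Pplat − PEEP) = 405.0 / (18 − 5) = 405.0/13.0 = 31.154 mL/cmH2O.
τ = R × C = 7.792 × 0.03115 L/cmH2O = 0.2427 s.
t = −τ·ln(1 − 0.92) = −0.2427·ln(0.08) = 0.613 s.

0.61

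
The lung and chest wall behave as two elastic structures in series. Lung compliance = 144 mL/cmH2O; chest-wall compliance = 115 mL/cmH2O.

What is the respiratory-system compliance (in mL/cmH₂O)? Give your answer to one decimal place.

Lung and chest wall are elastances in series: 1/Crs = 1/CL + 1/Ccw.
1/Crs = 1/144 + 1/115 = 0.01564.
Crs = 63.939 mL/cmH2O.

63.9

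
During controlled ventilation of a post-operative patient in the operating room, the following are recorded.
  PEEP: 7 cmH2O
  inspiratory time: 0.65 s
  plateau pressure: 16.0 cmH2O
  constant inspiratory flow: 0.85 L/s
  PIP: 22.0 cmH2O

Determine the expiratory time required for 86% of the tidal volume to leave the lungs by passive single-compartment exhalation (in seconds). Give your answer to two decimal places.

0.85

Vt = flow × Ti = 0.85 L/s × 0.65 s × 1000 mL/L = 552.5 mL.
R = (PIP − Pplat)/V̇ = (22.0 − 16.0) / 0.85 = 6.0/0.85 = 7.059 cmH2O·s/L.
C = Vt/(Pplat − PEEP) = 552.5 / (16.0 − 7) = 552.5/9.0 = 61.389 mL/cmH2O.
τ = R × C = 7.059 × 0.06139 L/cmH2O = 0.4334 s.
t = −τ·ln(1 − 0.86) = −0.4334·ln(0.14) = 0.8521 s.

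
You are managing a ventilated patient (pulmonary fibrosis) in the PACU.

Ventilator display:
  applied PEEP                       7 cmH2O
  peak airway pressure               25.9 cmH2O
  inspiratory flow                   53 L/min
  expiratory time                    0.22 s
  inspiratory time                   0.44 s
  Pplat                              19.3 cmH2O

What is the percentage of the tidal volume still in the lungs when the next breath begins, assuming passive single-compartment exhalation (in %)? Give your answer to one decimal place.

39.4

Flow: 53 L/min ÷ 60 = 0.8833 L/s.
Vt = flow × Ti = 0.8833 L/s × 0.44 s × 1000 mL/L = 388.65 mL.
R = (PIP − Pplat)/V̇ = (25.9 − 19.3) / 0.8833 = 6.6/0.8833 = 7.472 cmH2O·s/L.
C = Vt/(Pplat − PEEP) = 388.65 / (19.3 − 7) = 388.65/12.3 = 31.598 mL/cmH2O.
τ = R × C = 7.472 × 0.0316 L/cmH2O = 0.2361 s.
Fraction remaining at end-expiration = e^(−Te/τ) = e^(−0.22/0.2361) = 0.3938 → 39.38%.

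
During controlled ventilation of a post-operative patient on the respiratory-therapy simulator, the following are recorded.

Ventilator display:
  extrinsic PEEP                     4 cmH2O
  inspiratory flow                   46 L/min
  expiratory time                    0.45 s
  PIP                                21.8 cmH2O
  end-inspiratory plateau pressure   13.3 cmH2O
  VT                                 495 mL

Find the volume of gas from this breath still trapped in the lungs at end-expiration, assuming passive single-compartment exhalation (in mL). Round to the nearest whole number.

Flow: 46 L/min ÷ 60 = 0.7667 L/s.
R = (PIP − Pplat)/V̇ = (21.8 − 13.3) / 0.7667 = 8.5/0.7667 = 11.086 cmH2O·s/L.
C = Vt/(Pplat − PEEP) = 495.0 / (13.3 − 4) = 495.0/9.3 = 53.226 mL/cmH2O.
τ = R × C = 11.086 × 0.05323 L/cmH2O = 0.5901 s.
Fraction remaining = e^(−Te/τ) = e^(−0.45/0.5901) = 0.4665.
Trapped volume = 495.0 × 0.4665 = 230.92 mL.

231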